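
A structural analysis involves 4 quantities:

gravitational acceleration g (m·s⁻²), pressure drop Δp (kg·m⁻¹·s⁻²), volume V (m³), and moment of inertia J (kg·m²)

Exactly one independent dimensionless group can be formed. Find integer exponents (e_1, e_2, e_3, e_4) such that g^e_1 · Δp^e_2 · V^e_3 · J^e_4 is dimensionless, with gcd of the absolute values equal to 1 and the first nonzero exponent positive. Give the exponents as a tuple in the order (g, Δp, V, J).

(3, -3, -4, 3)

M: e_1·(0) + e_2·(1) + e_3·(0) + e_4·(1) = 0
L: e_1·(1) + e_2·(-1) + e_3·(3) + e_4·(2) = 0
T: e_1·(-2) + e_2·(-2) + e_3·(0) + e_4·(0) = 0
Solving this homogeneous linear system for the smallest-integer solution (first nonzero entry positive) gives (3, -3, -4, 3).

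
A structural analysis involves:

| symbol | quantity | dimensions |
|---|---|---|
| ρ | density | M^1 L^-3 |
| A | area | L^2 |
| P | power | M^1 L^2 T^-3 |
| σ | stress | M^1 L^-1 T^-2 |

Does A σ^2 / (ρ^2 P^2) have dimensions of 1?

no

Sum the exponent of each base dimension across the product:
  M: −2·[ρ]_M + [A]_M − 2·[P]_M + 2·[σ]_M = −2·(1) + (0) − 2·(1) + 2·(1) = -2
  L: −2·[ρ]_L + [A]_L − 2·[P]_L + 2·[σ]_L = −2·(-3) + (2) − 2·(2) + 2·(-1) = 2
  T: −2·[ρ]_T + [A]_T − 2·[P]_T + 2·[σ]_T = −2·(0) + (0) − 2·(-3) + 2·(-2) = 2
Net dimensions [M⁻² L² T²] ≠ [1] — not dimensionless.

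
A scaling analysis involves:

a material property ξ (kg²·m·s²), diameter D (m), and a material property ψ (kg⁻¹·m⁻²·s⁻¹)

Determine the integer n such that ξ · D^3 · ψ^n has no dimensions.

Balance the M exponent: (-1)·n from ψ, plus (2) + 3·(0) = 2 from the rest, must sum to zero.
−n + 2 = 0, so n = 2.

2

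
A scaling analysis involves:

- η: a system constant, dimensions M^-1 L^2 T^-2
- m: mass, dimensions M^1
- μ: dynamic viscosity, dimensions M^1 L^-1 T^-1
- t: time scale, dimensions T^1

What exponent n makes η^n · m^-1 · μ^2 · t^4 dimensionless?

Balance the M exponent: (-1)·n from η, plus −(1) + 2·(1) + 4·(0) = 1 from the rest, must sum to zero.
−n + 1 = 0, so n = 1.

1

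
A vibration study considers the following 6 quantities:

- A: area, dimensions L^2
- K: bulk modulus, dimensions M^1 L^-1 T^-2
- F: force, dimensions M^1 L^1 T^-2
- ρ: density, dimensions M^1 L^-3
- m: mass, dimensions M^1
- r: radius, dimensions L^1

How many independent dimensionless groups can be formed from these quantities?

3

There are 6 variables and 3 base dimensions (M, L, T).
The dimension matrix has rank 3.
Independent dimensionless groups: 6 − 3 = 3.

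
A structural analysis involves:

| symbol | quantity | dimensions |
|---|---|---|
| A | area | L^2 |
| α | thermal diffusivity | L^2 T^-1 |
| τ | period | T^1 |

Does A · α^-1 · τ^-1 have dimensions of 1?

Sum the exponent of each base dimension across the product:
  M: [A]_M − [α]_M − [τ]_M = (0) − (0) − (0) = 0
  L: [A]_L − [α]_L − [τ]_L = (2) − (2) − (0) = 0
  T: [A]_T − [α]_T − [τ]_T = (0) − (-1) − (1) = 0
All base exponents vanish — dimensionless.

yes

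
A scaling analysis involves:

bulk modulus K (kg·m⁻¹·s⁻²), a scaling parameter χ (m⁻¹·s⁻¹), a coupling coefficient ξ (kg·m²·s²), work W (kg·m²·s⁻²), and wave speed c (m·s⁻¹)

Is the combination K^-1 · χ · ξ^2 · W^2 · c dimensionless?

Sum the exponent of each base dimension across the product:
  M: −[K]_M + [χ]_M + 2·[ξ]_M + 2·[W]_M + [c]_M = −(1) + (0) + 2·(1) + 2·(1) + (0) = 3
  L: −[K]_L + [χ]_L + 2·[ξ]_L + 2·[W]_L + [c]_L = −(-1) + (-1) + 2·(2) + 2·(2) + (1) = 9
  T: −[K]_T + [χ]_T + 2·[ξ]_T + 2·[W]_T + [c]_T = −(-2) + (-1) + 2·(2) + 2·(-2) + (-1) = 0
Net dimensions [M³ L⁹] ≠ [1] — not dimensionless.

no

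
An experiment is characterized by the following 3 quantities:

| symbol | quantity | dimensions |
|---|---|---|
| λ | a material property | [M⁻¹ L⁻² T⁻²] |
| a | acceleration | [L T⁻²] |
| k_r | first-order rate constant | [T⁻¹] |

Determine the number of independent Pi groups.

There are 3 variables and 3 base dimensions (M, L, T).
The dimension matrix has rank 3.
Independent dimensionless groups: 3 − 3 = 0.

0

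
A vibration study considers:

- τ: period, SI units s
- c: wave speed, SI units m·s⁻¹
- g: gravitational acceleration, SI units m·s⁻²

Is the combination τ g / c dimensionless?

Sum the exponent of each base dimension across the product:
  M: [τ]_M − [c]_M + [g]_M = (0) − (0) + (0) = 0
  L: [τ]_L − [c]_L + [g]_L = (0) − (1) + (1) = 0
  T: [τ]_T − [c]_T + [g]_T = (1) − (-1) + (-2) = 0
All base exponents vanish — dimensionless.

yes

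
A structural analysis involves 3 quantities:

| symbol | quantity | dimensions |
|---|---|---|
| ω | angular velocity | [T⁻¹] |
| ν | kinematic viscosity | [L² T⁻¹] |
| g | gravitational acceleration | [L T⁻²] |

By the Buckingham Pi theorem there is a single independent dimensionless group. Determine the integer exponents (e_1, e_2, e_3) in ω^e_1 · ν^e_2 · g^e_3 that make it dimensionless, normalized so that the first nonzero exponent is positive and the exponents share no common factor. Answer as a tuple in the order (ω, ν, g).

L: e_1·(0) + e_2·(2) + e_3·(1) = 0
T: e_1·(-1) + e_2·(-1) + e_3·(-2) = 0
Solving this homogeneous linear system for the smallest-integer solution (first nonzero entry positive) gives (3, 1, -2).

(3, 1, -2)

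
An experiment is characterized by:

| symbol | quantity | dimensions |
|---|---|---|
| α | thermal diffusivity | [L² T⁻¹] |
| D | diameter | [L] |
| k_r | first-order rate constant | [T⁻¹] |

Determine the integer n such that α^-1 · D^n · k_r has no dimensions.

Balance the L exponent: (1)·n from D, plus −(2) + (0) = -2 from the rest, must sum to zero.
n − 2 = 0, so n = 2.

2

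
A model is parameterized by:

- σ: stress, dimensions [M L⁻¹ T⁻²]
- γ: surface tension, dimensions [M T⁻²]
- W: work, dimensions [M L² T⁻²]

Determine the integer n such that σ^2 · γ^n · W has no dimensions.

-3

Balance the M exponent: (1)·n from γ, plus 2·(1) + (1) = 3 from the rest, must sum to zero.
n + 3 = 0, so n = -3.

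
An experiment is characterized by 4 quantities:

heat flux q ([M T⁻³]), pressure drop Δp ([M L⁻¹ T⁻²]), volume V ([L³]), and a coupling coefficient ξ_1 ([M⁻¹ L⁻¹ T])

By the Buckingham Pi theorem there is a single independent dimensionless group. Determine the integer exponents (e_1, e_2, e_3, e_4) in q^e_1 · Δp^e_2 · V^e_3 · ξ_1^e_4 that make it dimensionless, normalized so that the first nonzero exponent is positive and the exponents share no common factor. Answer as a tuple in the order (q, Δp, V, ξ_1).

M: e_1·(1) + e_2·(1) + e_3·(0) + e_4·(-1) = 0
L: e_1·(0) + e_2·(-1) + e_3·(3) + e_4·(-1) = 0
T: e_1·(-3) + e_2·(-2) + e_3·(0) + e_4·(1) = 0
Solving this homogeneous linear system for the smallest-integer solution (first nonzero entry positive) gives (1, -2, -1, -1).

(1, -2, -1, -1)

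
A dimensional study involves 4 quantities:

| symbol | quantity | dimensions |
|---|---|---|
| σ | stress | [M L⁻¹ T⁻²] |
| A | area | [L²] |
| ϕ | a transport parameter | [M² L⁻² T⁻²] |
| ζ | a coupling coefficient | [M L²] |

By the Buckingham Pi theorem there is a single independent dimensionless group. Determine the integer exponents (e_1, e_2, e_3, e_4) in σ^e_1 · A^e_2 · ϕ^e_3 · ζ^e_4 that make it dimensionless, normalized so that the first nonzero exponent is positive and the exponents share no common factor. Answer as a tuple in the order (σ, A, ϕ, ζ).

M: e_1·(1) + e_2·(0) + e_3·(2) + e_4·(1) = 0
L: e_1·(-1) + e_2·(2) + e_3·(-2) + e_4·(2) = 0
T: e_1·(-2) + e_2·(0) + e_3·(-2) + e_4·(0) = 0
Solving this homogeneous linear system for the smallest-integer solution (first nonzero entry positive) gives (2, -3, -2, 2).

(2, -3, -2, 2)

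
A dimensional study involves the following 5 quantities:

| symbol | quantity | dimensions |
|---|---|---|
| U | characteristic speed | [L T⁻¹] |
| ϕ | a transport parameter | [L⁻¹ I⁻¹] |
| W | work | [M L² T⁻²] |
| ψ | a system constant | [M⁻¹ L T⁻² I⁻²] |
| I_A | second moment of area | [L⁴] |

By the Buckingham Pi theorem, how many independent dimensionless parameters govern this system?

1

There are 5 variables and 4 base dimensions (M, L, T, I).
The dimension matrix has rank 4.
Independent dimensionless groups: 5 − 4 = 1.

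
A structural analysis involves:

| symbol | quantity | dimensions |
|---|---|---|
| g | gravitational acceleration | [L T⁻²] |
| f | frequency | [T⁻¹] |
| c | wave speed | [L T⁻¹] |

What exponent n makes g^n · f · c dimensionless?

Balance the L exponent: (1)·n from g, plus (0) + (1) = 1 from the rest, must sum to zero.
n + 1 = 0, so n = -1.

-1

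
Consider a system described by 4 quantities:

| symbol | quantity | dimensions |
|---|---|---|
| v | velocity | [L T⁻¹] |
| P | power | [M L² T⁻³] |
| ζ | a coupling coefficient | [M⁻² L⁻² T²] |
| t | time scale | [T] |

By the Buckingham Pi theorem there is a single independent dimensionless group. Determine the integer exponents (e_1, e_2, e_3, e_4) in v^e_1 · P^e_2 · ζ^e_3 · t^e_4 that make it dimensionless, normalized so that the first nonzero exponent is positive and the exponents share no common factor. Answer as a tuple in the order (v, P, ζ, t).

M: e_1·(0) + e_2·(1) + e_3·(-2) + e_4·(0) = 0
L: e_1·(1) + e_2·(2) + e_3·(-2) + e_4·(0) = 0
T: e_1·(-1) + e_2·(-3) + e_3·(2) + e_4·(1) = 0
Solving this homogeneous linear system for the smallest-integer solution (first nonzero entry positive) gives (2, -2, -1, -2).

(2, -2, -1, -2)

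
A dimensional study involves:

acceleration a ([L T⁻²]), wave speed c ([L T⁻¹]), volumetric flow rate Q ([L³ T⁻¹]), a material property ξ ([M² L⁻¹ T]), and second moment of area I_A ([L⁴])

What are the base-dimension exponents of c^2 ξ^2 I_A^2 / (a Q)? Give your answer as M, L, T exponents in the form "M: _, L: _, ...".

M: 4, L: 4, T: 3

Collect each base-dimension exponent across the product:
  M: −(0) + 2·(0) − (0) + 2·(2) + 2·(0) = 4
  L: −(1) + 2·(1) − (3) + 2·(-1) + 2·(4) = 4
  T: −(-2) + 2·(-1) − (-1) + 2·(1) + 2·(0) = 3
So the dimensions are [M⁴ L⁴ T³].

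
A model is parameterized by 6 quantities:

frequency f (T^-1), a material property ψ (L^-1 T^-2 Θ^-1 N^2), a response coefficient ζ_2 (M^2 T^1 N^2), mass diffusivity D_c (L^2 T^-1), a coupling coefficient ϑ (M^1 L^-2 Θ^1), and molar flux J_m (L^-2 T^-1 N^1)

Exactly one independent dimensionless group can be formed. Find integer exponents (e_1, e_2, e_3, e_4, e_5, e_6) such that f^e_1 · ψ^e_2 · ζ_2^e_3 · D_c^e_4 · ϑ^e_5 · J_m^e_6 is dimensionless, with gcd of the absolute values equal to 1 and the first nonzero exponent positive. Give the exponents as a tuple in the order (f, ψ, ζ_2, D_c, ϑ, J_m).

(4, -2, 1, -1, -2, 2)

M: e_1·(0) + e_2·(0) + e_3·(2) + e_4·(0) + e_5·(1) + e_6·(0) = 0
L: e_1·(0) + e_2·(-1) + e_3·(0) + e_4·(2) + e_5·(-2) + e_6·(-2) = 0
T: e_1·(-1) + e_2·(-2) + e_3·(1) + e_4·(-1) + e_5·(0) + e_6·(-1) = 0
Θ: e_1·(0) + e_2·(-1) + e_3·(0) + e_4·(0) + e_5·(1) + e_6·(0) = 0
N: e_1·(0) + e_2·(2) + e_3·(2) + e_4·(0) + e_5·(0) + e_6·(1) = 0
Solving this homogeneous linear system for the smallest-integer solution (first nonzero entry positive) gives (4, -2, 1, -1, -2, 2).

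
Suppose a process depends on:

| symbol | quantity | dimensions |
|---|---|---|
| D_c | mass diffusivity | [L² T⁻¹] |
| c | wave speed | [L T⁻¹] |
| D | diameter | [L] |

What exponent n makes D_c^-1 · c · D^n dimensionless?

Balance the L exponent: (1)·n from D, plus −(2) + (1) = -1 from the rest, must sum to zero.
n − 1 = 0, so n = 1.

1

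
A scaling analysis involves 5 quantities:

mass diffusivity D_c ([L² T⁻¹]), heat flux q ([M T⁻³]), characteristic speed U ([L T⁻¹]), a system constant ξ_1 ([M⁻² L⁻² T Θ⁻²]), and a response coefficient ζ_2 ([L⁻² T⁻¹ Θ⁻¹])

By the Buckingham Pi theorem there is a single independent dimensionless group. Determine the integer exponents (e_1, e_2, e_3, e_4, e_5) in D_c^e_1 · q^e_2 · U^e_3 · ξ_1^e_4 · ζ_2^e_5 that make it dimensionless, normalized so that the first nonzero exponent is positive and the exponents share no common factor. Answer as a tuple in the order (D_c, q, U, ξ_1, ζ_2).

M: e_1·(0) + e_2·(1) + e_3·(0) + e_4·(-2) + e_5·(0) = 0
L: e_1·(2) + e_2·(0) + e_3·(1) + e_4·(-2) + e_5·(-2) = 0
T: e_1·(-1) + e_2·(-3) + e_3·(-1) + e_4·(1) + e_5·(-1) = 0
Θ: e_1·(0) + e_2·(0) + e_3·(0) + e_4·(-2) + e_5·(-1) = 0
Solving this homogeneous linear system for the smallest-integer solution (first nonzero entry positive) gives (1, 2, -4, 1, -2).

(1, 2, -4, 1, -2)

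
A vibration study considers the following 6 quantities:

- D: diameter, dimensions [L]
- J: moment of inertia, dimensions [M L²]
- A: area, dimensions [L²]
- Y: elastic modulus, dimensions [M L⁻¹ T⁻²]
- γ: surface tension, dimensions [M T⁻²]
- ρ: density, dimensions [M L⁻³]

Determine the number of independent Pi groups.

There are 6 variables and 3 base dimensions (M, L, T).
The dimension matrix has rank 3.
Independent dimensionless groups: 6 − 3 = 3.

3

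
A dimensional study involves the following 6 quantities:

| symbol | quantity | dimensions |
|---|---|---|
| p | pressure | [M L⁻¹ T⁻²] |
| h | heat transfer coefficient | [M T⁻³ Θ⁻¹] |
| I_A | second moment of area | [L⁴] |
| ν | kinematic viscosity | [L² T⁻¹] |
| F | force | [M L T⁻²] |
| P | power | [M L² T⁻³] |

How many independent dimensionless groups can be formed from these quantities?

2

There are 6 variables and 4 base dimensions (M, L, T, Θ).
The dimension matrix has rank 4.
Independent dimensionless groups: 6 − 4 = 2.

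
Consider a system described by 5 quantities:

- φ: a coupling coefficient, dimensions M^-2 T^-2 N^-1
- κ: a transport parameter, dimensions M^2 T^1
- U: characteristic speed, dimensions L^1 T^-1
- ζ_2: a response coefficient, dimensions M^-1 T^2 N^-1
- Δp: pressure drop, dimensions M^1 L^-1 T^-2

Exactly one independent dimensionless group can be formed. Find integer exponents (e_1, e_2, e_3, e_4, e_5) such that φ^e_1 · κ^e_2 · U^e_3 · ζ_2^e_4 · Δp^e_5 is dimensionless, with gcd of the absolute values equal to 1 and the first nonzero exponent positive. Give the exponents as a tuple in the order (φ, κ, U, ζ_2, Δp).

M: e_1·(-2) + e_2·(2) + e_3·(0) + e_4·(-1) + e_5·(1) = 0
L: e_1·(0) + e_2·(0) + e_3·(1) + e_4·(0) + e_5·(-1) = 0
T: e_1·(-2) + e_2·(1) + e_3·(-1) + e_4·(2) + e_5·(-2) = 0
N: e_1·(-1) + e_2·(0) + e_3·(0) + e_4·(-1) + e_5·(0) = 0
Solving this homogeneous linear system for the smallest-integer solution (first nonzero entry positive) gives (1, 1, -1, -1, -1).

(1, 1, -1, -1, -1)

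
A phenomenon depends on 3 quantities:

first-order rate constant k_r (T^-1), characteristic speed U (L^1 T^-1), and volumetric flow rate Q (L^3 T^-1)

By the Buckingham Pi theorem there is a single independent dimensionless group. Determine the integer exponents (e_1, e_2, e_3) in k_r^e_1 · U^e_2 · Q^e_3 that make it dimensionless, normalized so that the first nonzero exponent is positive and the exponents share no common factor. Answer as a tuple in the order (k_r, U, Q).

L: e_1·(0) + e_2·(1) + e_3·(3) = 0
T: e_1·(-1) + e_2·(-1) + e_3·(-1) = 0
Solving this homogeneous linear system for the smallest-integer solution (first nonzero entry positive) gives (2, -3, 1).

(2, -3, 1)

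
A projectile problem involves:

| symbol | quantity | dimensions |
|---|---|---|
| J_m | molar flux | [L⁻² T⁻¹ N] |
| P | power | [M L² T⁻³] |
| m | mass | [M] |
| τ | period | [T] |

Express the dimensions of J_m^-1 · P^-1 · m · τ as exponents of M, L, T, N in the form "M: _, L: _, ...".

M: 0, L: 0, T: 5, N: -1

Collect each base-dimension exponent across the product:
  M: −(0) − (1) + (1) + (0) = 0
  L: −(-2) − (2) + (0) + (0) = 0
  T: −(-1) − (-3) + (0) + (1) = 5
  N: −(1) − (0) + (0) + (0) = -1
So the dimensions are [T⁵ N⁻¹].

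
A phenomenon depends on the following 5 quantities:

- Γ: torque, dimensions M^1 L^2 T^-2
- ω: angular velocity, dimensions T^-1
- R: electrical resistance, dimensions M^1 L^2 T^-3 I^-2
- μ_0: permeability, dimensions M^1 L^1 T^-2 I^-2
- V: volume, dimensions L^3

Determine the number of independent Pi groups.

There are 5 variables and 4 base dimensions (M, L, T, I).
The dimension matrix has rank 4.
Independent dimensionless groups: 5 − 4 = 1.

1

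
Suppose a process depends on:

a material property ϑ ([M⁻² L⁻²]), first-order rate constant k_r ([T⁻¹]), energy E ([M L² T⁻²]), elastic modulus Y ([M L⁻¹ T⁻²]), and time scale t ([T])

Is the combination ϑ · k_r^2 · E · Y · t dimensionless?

no

Sum the exponent of each base dimension across the product:
  M: [ϑ]_M + 2·[k_r]_M + [E]_M + [Y]_M + [t]_M = (-2) + 2·(0) + (1) + (1) + (0) = 0
  L: [ϑ]_L + 2·[k_r]_L + [E]_L + [Y]_L + [t]_L = (-2) + 2·(0) + (2) + (-1) + (0) = -1
  T: [ϑ]_T + 2·[k_r]_T + [E]_T + [Y]_T + [t]_T = (0) + 2·(-1) + (-2) + (-2) + (1) = -5
Net dimensions [L⁻¹ T⁻⁵] ≠ [1] — not dimensionless.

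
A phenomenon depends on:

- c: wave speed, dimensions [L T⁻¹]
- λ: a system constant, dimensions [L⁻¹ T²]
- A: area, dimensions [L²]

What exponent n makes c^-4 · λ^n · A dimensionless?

-2

Balance the L exponent: (-1)·n from λ, plus −4·(1) + (2) = -2 from the rest, must sum to zero.
−n − 2 = 0, so n = -2.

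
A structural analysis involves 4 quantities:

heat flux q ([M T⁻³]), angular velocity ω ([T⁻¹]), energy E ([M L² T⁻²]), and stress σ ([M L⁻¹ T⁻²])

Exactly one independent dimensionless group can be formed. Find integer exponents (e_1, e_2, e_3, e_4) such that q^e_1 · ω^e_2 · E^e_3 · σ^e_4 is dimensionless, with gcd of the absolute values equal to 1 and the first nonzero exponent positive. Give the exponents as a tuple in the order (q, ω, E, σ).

M: e_1·(1) + e_2·(0) + e_3·(1) + e_4·(1) = 0
L: e_1·(0) + e_2·(0) + e_3·(2) + e_4·(-1) = 0
T: e_1·(-3) + e_2·(-1) + e_3·(-2) + e_4·(-2) = 0
Solving this homogeneous linear system for the smallest-integer solution (first nonzero entry positive) gives (3, -3, -1, -2).

(3, -3, -1, -2)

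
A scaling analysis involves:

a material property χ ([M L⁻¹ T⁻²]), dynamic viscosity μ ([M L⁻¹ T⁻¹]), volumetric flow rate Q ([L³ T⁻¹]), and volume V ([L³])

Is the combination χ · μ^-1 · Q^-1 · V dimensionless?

yes

Sum the exponent of each base dimension across the product:
  M: [χ]_M − [μ]_M − [Q]_M + [V]_M = (1) − (1) − (0) + (0) = 0
  L: [χ]_L − [μ]_L − [Q]_L + [V]_L = (-1) − (-1) − (3) + (3) = 0
  T: [χ]_T − [μ]_T − [Q]_T + [V]_T = (-2) − (-1) − (-1) + (0) = 0
All base exponents vanish — dimensionless.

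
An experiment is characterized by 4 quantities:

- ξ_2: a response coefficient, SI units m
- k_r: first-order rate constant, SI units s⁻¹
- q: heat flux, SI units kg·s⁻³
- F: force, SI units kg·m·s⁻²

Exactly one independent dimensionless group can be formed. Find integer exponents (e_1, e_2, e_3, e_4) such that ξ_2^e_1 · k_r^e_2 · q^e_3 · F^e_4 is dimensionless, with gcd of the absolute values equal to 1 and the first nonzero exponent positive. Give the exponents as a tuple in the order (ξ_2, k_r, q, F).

(1, -1, 1, -1)

M: e_1·(0) + e_2·(0) + e_3·(1) + e_4·(1) = 0
L: e_1·(1) + e_2·(0) + e_3·(0) + e_4·(1) = 0
T: e_1·(0) + e_2·(-1) + e_3·(-3) + e_4·(-2) = 0
Solving this homogeneous linear system for the smallest-integer solution (first nonzero entry positive) gives (1, -1, 1, -1).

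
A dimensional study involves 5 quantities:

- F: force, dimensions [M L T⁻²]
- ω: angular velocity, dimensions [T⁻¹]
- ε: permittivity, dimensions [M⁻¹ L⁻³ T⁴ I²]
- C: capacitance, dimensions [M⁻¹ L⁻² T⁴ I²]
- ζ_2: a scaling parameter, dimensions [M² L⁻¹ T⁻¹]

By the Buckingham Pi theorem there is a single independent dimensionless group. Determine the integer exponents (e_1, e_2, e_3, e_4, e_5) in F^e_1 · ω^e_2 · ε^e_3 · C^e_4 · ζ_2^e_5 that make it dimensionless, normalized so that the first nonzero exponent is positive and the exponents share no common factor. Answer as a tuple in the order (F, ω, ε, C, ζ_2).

M: e_1·(1) + e_2·(0) + e_3·(-1) + e_4·(-1) + e_5·(2) = 0
L: e_1·(1) + e_2·(0) + e_3·(-3) + e_4·(-2) + e_5·(-1) = 0
T: e_1·(-2) + e_2·(-1) + e_3·(4) + e_4·(4) + e_5·(-1) = 0
I: e_1·(0) + e_2·(0) + e_3·(2) + e_4·(2) + e_5·(0) = 0
Solving this homogeneous linear system for the smallest-integer solution (first nonzero entry positive) gives (2, -3, 3, -3, -1).

(2, -3, 3, -3, -1)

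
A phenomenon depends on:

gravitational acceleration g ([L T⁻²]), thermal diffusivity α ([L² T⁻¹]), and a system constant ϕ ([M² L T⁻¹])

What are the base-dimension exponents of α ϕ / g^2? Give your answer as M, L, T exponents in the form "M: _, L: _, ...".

Collect each base-dimension exponent across the product:
  M: −2·(0) + (0) + (2) = 2
  L: −2·(1) + (2) + (1) = 1
  T: −2·(-2) + (-1) + (-1) = 2
So the dimensions are [M² L T²].

M: 2, L: 1, T: 2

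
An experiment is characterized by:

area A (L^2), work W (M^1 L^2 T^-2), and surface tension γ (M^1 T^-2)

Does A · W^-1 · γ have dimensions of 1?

Sum the exponent of each base dimension across the product:
  M: [A]_M − [W]_M + [γ]_M = (0) − (1) + (1) = 0
  L: [A]_L − [W]_L + [γ]_L = (2) − (2) + (0) = 0
  T: [A]_T − [W]_T + [γ]_T = (0) − (-2) + (-2) = 0
  Θ: [A]_Θ − [W]_Θ + [γ]_Θ = (0) − (0) + (0) = 0
All base exponents vanish — dimensionless.

yes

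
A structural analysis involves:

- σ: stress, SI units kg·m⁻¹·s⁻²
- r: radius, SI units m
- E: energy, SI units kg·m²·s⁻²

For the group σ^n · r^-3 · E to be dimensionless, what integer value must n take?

Balance the M exponent: (1)·n from σ, plus −3·(0) + (1) = 1 from the rest, must sum to zero.
n + 1 = 0, so n = -1.

-1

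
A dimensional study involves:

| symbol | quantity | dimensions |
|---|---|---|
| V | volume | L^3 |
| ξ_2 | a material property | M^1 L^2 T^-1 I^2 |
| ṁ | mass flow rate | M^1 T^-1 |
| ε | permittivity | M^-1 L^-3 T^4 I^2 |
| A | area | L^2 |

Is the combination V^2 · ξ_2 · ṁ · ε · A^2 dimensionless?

Sum the exponent of each base dimension across the product:
  M: 2·[V]_M + [ξ_2]_M + [ṁ]_M + [ε]_M + 2·[A]_M = 2·(0) + (1) + (1) + (-1) + 2·(0) = 1
  L: 2·[V]_L + [ξ_2]_L + [ṁ]_L + [ε]_L + 2·[A]_L = 2·(3) + (2) + (0) + (-3) + 2·(2) = 9
  T: 2·[V]_T + [ξ_2]_T + [ṁ]_T + [ε]_T + 2·[A]_T = 2·(0) + (-1) + (-1) + (4) + 2·(0) = 2
  I: 2·[V]_I + [ξ_2]_I + [ṁ]_I + [ε]_I + 2·[A]_I = 2·(0) + (2) + (0) + (2) + 2·(0) = 4
Net dimensions [M L⁹ T² I⁴] ≠ [1] — not dimensionless.

no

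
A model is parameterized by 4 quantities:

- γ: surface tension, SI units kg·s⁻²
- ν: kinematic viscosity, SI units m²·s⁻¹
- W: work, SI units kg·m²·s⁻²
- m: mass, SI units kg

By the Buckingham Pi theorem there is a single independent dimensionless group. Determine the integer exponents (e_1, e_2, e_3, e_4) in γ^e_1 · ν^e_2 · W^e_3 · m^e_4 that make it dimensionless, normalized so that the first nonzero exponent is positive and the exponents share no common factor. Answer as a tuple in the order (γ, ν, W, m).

(1, 2, -2, 1)

M: e_1·(1) + e_2·(0) + e_3·(1) + e_4·(1) = 0
L: e_1·(0) + e_2·(2) + e_3·(2) + e_4·(0) = 0
T: e_1·(-2) + e_2·(-1) + e_3·(-2) + e_4·(0) = 0
Solving this homogeneous linear system for the smallest-integer solution (first nonzero entry positive) gives (1, 2, -2, 1).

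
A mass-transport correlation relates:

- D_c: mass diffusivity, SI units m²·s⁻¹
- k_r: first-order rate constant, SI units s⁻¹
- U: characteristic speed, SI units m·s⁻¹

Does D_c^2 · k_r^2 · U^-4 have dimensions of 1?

Sum the exponent of each base dimension across the product:
  L: 2·[D_c]_L + 2·[k_r]_L − 4·[U]_L = 2·(2) + 2·(0) − 4·(1) = 0
  T: 2·[D_c]_T + 2·[k_r]_T − 4·[U]_T = 2·(-1) + 2·(-1) − 4·(-1) = 0
All base exponents vanish — dimensionless.

yes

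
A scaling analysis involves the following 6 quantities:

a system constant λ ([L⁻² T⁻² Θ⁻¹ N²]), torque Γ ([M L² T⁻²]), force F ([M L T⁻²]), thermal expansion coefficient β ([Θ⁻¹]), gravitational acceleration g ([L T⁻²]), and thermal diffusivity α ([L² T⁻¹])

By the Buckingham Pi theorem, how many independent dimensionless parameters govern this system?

There are 6 variables and 5 base dimensions (M, L, T, Θ, N).
The dimension matrix has rank 5.
Independent dimensionless groups: 6 − 5 = 1.

1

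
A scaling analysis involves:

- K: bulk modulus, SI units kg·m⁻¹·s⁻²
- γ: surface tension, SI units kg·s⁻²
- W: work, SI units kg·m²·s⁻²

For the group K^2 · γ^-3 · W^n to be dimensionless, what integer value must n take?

Balance the M exponent: (1)·n from W, plus 2·(1) − 3·(1) = -1 from the rest, must sum to zero.
n − 1 = 0, so n = 1.

1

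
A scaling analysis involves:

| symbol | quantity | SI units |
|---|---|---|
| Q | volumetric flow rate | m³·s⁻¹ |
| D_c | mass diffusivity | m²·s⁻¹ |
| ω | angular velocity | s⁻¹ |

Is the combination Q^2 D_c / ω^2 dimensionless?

Sum the exponent of each base dimension across the product:
  L: 2·[Q]_L + [D_c]_L − 2·[ω]_L = 2·(3) + (2) − 2·(0) = 8
  T: 2·[Q]_T + [D_c]_T − 2·[ω]_T = 2·(-1) + (-1) − 2·(-1) = -1
Net dimensions [L⁸ T⁻¹] ≠ [1] — not dimensionless.

no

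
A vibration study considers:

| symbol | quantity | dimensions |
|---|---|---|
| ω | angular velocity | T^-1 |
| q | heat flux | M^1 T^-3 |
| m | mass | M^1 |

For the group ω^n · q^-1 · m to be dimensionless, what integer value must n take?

3

Balance the T exponent: (-1)·n from ω, plus −(-3) + (0) = 3 from the rest, must sum to zero.
−n + 3 = 0, so n = 3.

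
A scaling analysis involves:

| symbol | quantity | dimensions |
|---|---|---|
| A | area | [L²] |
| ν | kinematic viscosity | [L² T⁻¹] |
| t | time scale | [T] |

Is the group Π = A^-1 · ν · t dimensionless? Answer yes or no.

Sum the exponent of each base dimension across the product:
  M: −[A]_M + [ν]_M + [t]_M = −(0) + (0) + (0) = 0
  L: −[A]_L + [ν]_L + [t]_L = −(2) + (2) + (0) = 0
  T: −[A]_T + [ν]_T + [t]_T = −(0) + (-1) + (1) = 0
All base exponents vanish — dimensionless.

yes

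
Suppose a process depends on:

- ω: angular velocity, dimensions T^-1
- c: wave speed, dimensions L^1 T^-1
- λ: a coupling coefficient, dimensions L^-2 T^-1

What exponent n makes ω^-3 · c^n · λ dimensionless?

Balance the L exponent: (1)·n from c, plus −3·(0) + (-2) = -2 from the rest, must sum to zero.
n − 2 = 0, so n = 2.

2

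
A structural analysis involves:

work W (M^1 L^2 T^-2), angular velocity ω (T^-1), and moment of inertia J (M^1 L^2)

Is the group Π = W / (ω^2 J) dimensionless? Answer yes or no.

yes

Sum the exponent of each base dimension across the product:
  M: [W]_M − 2·[ω]_M − [J]_M = (1) − 2·(0) − (1) = 0
  L: [W]_L − 2·[ω]_L − [J]_L = (2) − 2·(0) − (2) = 0
  T: [W]_T − 2·[ω]_T − [J]_T = (-2) − 2·(-1) − (0) = 0
  I: [W]_I − 2·[ω]_I − [J]_I = (0) − 2·(0) − (0) = 0
All base exponents vanish — dimensionless.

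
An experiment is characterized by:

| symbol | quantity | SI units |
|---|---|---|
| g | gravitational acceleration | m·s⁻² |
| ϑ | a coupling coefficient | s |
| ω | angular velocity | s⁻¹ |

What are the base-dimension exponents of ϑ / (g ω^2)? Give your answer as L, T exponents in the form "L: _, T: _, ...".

Collect each base-dimension exponent across the product:
  L: −(1) + (0) − 2·(0) = -1
  T: −(-2) + (1) − 2·(-1) = 5
So the dimensions are [L⁻¹ T⁵].

L: -1, T: 5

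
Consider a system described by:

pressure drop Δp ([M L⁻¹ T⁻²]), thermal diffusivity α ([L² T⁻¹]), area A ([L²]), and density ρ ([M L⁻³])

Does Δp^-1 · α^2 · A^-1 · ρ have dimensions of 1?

Sum the exponent of each base dimension across the product:
  M: −[Δp]_M + 2·[α]_M − [A]_M + [ρ]_M = −(1) + 2·(0) − (0) + (1) = 0
  L: −[Δp]_L + 2·[α]_L − [A]_L + [ρ]_L = −(-1) + 2·(2) − (2) + (-3) = 0
  T: −[Δp]_T + 2·[α]_T − [A]_T + [ρ]_T = −(-2) + 2·(-1) − (0) + (0) = 0
All base exponents vanish — dimensionless.

yes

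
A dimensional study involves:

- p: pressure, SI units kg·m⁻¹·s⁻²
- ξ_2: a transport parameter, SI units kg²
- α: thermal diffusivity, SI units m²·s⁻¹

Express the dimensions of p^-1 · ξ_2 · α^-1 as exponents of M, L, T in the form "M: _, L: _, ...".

Collect each base-dimension exponent across the product:
  M: −(1) + (2) − (0) = 1
  L: −(-1) + (0) − (2) = -1
  T: −(-2) + (0) − (-1) = 3
So the dimensions are [M L⁻¹ T³].

M: 1, L: -1, T: 3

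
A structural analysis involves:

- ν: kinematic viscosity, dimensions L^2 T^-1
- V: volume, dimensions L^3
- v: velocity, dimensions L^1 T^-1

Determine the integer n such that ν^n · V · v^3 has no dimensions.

-3

Balance the L exponent: (2)·n from ν, plus (3) + 3·(1) = 6 from the rest, must sum to zero.
2n + 6 = 0, so n = -3.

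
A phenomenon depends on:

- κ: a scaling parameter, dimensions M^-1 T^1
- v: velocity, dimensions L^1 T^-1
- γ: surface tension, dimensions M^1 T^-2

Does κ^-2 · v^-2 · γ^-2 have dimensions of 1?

Sum the exponent of each base dimension across the product:
  M: −2·[κ]_M − 2·[v]_M − 2·[γ]_M = −2·(-1) − 2·(0) − 2·(1) = 0
  L: −2·[κ]_L − 2·[v]_L − 2·[γ]_L = −2·(0) − 2·(1) − 2·(0) = -2
  T: −2·[κ]_T − 2·[v]_T − 2·[γ]_T = −2·(1) − 2·(-1) − 2·(-2) = 4
Net dimensions [L⁻² T⁴] ≠ [1] — not dimensionless.

no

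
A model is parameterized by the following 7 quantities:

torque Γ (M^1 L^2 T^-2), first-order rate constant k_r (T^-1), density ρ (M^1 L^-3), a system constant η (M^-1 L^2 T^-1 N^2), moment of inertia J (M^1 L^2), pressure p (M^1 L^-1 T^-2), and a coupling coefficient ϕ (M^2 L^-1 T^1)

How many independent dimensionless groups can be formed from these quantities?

3

There are 7 variables and 4 base dimensions (M, L, T, N).
The dimension matrix has rank 4.
Independent dimensionless groups: 7 − 4 = 3.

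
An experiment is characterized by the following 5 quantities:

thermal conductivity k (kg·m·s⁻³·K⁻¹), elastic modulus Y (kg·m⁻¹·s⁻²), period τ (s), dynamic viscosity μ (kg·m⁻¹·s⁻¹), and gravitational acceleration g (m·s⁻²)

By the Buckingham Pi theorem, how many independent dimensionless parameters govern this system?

1

There are 5 variables and 4 base dimensions (M, L, T, Θ).
The dimension matrix has rank 4.
Independent dimensionless groups: 5 − 4 = 1.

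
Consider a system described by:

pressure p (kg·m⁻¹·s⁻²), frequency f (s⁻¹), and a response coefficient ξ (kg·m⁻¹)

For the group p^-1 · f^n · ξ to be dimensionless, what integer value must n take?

2

Balance the T exponent: (-1)·n from f, plus −(-2) + (0) = 2 from the rest, must sum to zero.
−n + 2 = 0, so n = 2.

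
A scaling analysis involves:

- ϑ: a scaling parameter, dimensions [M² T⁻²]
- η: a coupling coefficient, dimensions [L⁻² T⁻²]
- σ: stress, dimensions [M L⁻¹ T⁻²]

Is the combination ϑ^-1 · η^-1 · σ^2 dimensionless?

Sum the exponent of each base dimension across the product:
  M: −[ϑ]_M − [η]_M + 2·[σ]_M = −(2) − (0) + 2·(1) = 0
  L: −[ϑ]_L − [η]_L + 2·[σ]_L = −(0) − (-2) + 2·(-1) = 0
  T: −[ϑ]_T − [η]_T + 2·[σ]_T = −(-2) − (-2) + 2·(-2) = 0
All base exponents vanish — dimensionless.

yes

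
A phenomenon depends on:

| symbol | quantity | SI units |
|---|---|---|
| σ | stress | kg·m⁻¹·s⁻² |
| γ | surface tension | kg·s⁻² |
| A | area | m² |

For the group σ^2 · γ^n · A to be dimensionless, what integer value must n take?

-2

Balance the M exponent: (1)·n from γ, plus 2·(1) + (0) = 2 from the rest, must sum to zero.
n + 2 = 0, so n = -2.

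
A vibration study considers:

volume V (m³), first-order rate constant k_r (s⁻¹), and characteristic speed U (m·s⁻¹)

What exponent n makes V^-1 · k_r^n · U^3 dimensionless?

Balance the T exponent: (-1)·n from k_r, plus −(0) + 3·(-1) = -3 from the rest, must sum to zero.
−n − 3 = 0, so n = -3.

-3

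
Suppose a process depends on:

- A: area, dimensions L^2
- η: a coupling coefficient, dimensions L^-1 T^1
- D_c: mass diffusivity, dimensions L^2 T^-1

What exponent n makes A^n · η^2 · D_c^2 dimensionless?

-1

Balance the L exponent: (2)·n from A, plus 2·(-1) + 2·(2) = 2 from the rest, must sum to zero.
2n + 2 = 0, so n = -1.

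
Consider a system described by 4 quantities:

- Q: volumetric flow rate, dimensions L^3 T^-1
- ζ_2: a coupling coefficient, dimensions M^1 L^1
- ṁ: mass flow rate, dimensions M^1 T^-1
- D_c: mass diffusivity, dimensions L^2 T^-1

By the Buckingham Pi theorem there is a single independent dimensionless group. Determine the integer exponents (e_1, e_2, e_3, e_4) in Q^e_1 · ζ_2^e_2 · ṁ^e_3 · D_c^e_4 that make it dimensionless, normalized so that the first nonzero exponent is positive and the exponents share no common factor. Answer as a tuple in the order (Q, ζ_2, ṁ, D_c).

(3, -1, 1, -4)

M: e_1·(0) + e_2·(1) + e_3·(1) + e_4·(0) = 0
L: e_1·(3) + e_2·(1) + e_3·(0) + e_4·(2) = 0
T: e_1·(-1) + e_2·(0) + e_3·(-1) + e_4·(-1) = 0
Solving this homogeneous linear system for the smallest-integer solution (first nonzero entry positive) gives (3, -1, 1, -4).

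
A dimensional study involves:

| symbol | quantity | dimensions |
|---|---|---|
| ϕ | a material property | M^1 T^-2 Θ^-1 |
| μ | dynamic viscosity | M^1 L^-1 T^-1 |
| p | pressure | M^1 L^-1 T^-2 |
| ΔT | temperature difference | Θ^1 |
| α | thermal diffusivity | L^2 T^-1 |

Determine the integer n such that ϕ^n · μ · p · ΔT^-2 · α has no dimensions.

-2

Balance the M exponent: (1)·n from ϕ, plus (1) + (1) − 2·(0) + (0) = 2 from the rest, must sum to zero.
n + 2 = 0, so n = -2.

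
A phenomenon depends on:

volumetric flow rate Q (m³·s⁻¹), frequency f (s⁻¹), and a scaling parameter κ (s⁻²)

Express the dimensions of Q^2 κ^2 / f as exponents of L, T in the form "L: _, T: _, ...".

Collect each base-dimension exponent across the product:
  L: 2·(3) − (0) + 2·(0) = 6
  T: 2·(-1) − (-1) + 2·(-2) = -5
So the dimensions are [L⁶ T⁻⁵].

L: 6, T: -5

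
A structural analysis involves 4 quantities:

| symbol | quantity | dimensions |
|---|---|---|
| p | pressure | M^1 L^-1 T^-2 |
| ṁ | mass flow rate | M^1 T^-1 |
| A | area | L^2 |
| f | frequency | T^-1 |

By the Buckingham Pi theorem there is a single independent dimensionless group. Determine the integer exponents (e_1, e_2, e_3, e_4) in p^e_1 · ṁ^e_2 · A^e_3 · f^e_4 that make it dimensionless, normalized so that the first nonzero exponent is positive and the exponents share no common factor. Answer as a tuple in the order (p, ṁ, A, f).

(2, -2, 1, -2)

M: e_1·(1) + e_2·(1) + e_3·(0) + e_4·(0) = 0
L: e_1·(-1) + e_2·(0) + e_3·(2) + e_4·(0) = 0
T: e_1·(-2) + e_2·(-1) + e_3·(0) + e_4·(-1) = 0
Solving this homogeneous linear system for the smallest-integer solution (first nonzero entry positive) gives (2, -2, 1, -2).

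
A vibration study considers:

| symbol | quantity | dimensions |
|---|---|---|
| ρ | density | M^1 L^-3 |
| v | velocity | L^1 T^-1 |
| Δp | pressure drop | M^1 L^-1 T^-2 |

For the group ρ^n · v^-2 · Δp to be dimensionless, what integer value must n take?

-1

Balance the M exponent: (1)·n from ρ, plus −2·(0) + (1) = 1 from the rest, must sum to zero.
n + 1 = 0, so n = -1.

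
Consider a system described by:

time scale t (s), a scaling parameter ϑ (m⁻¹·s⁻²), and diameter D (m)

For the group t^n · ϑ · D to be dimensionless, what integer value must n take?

2

Balance the T exponent: (1)·n from t, plus (-2) + (0) = -2 from the rest, must sum to zero.
n − 2 = 0, so n = 2.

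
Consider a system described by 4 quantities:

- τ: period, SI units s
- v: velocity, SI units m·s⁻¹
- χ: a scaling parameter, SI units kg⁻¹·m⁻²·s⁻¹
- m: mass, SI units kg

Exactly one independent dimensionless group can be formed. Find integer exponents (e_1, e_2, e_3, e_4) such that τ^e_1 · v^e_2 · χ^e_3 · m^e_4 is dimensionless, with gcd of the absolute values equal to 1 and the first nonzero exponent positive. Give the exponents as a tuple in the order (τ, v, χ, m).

(3, 2, 1, 1)

M: e_1·(0) + e_2·(0) + e_3·(-1) + e_4·(1) = 0
L: e_1·(0) + e_2·(1) + e_3·(-2) + e_4·(0) = 0
T: e_1·(1) + e_2·(-1) + e_3·(-1) + e_4·(0) = 0
Solving this homogeneous linear system for the smallest-integer solution (first nonzero entry positive) gives (3, 2, 1, 1).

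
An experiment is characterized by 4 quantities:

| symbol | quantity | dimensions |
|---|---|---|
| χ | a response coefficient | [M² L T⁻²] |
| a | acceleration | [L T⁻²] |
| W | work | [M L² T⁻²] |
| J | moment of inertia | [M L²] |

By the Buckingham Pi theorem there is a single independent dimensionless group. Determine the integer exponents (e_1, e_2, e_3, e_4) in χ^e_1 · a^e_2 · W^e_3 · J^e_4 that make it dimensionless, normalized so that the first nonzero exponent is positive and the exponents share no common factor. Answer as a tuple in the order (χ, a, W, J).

M: e_1·(2) + e_2·(0) + e_3·(1) + e_4·(1) = 0
L: e_1·(1) + e_2·(1) + e_3·(2) + e_4·(2) = 0
T: e_1·(-2) + e_2·(-2) + e_3·(-2) + e_4·(0) = 0
Solving this homogeneous linear system for the smallest-integer solution (first nonzero entry positive) gives (1, 3, -4, 2).

(1, 3, -4, 2)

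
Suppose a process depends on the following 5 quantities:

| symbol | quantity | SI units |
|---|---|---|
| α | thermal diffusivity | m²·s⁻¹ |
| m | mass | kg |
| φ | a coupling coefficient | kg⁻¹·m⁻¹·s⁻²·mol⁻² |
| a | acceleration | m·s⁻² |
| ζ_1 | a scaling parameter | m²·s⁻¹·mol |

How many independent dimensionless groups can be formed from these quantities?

There are 5 variables and 4 base dimensions (M, L, T, N).
The dimension matrix has rank 4.
Independent dimensionless groups: 5 − 4 = 1.

1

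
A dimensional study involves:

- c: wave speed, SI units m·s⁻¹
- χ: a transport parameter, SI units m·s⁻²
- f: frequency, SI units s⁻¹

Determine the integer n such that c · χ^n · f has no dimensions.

-1

Balance the L exponent: (1)·n from χ, plus (1) + (0) = 1 from the rest, must sum to zero.
n + 1 = 0, so n = -1.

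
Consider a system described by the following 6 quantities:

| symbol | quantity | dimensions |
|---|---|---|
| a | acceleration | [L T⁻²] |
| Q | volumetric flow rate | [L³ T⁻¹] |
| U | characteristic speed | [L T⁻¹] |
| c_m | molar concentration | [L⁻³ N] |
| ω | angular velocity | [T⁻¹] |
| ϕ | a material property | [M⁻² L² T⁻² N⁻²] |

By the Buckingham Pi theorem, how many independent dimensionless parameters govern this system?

There are 6 variables and 4 base dimensions (M, L, T, N).
The dimension matrix has rank 4.
Independent dimensionless groups: 6 − 4 = 2.

2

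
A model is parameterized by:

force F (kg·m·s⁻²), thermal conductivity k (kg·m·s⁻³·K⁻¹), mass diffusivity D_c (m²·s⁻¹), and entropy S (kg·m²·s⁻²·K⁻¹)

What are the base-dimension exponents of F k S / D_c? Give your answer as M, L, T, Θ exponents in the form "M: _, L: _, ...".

M: 3, L: 2, T: -6, Θ: -2

Collect each base-dimension exponent across the product:
  M: (1) + (1) − (0) + (1) = 3
  L: (1) + (1) − (2) + (2) = 2
  T: (-2) + (-3) − (-1) + (-2) = -6
  Θ: (0) + (-1) − (0) + (-1) = -2
So the dimensions are [M³ L² T⁻⁶ Θ⁻²].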